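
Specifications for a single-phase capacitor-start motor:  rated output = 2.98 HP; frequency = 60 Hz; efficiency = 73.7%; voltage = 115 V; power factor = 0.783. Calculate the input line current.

P_out = 2.98 × 746 = 2223 W
P_in = P_out / η = 2223 / 0.737 = 3016 W
I = P_in / (V·cosφ) = 3016 / (115 × 0.783) = 33.5 A

33.5 A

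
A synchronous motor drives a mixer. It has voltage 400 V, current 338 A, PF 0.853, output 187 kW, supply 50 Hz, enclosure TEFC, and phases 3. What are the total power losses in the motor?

P_in = √3·V·I·cosφ = 1.732×400×338×0.853 = 199744 W
P_out = 187000 W
Losses = P_in − P_out = 199744 − 187000 = 12744 W

12700 W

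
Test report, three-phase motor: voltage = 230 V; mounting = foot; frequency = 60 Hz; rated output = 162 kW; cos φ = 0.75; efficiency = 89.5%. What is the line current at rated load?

P_out = 162 kW = 162000 W
P_in = P_out / η = 162000 / 0.895 = 181006 W
I_L = P_in / (√3·V_L·cosφ) = 181006 / (1.732 × 230 × 0.75) = 606 A

606 A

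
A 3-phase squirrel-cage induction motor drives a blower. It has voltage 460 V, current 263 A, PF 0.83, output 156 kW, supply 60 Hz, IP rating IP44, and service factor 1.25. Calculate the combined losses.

P_in = √3·V·I·cosφ = 1.732×460×263×0.83 = 173916 W
P_out = 156000 W
Losses = P_in − P_out = 173916 − 156000 = 17916 W

17.9 kW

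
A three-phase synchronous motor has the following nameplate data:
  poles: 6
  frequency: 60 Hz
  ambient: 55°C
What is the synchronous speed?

1200 rpm

n_s = 120f/p = 120×60/6 = 1200 rpm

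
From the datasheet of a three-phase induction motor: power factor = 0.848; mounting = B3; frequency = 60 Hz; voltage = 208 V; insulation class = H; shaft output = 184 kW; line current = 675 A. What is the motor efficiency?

89.2 %

P_out = 184 kW = 184000 W
P_in = √3·V_L·I_L·cosφ = 1.732 × 208 × 675 × 0.848 = 206211 W
η = P_out / P_in = 184000 / 206211 = 0.892 = 89.2%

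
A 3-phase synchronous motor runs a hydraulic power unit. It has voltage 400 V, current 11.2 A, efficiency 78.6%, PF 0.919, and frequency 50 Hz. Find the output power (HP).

7.51 HP

P_in = √3·V·I·cosφ = 1.732 × 400 × 11.2 × 0.919 = 7131 W
P_out = η·P_in = 0.786 × 7131 = 5605 W
= 5605/746 = 7.51 HP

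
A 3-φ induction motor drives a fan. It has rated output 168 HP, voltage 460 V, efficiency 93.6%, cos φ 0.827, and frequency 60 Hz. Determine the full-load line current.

P_out = 168 × 746 = 125328 W
P_in = P_out / η = 125328 / 0.936 = 133897 W
I_L = P_in / (√3·V_L·cosφ) = 133897 / (1.732 × 460 × 0.827) = 203 A

203 A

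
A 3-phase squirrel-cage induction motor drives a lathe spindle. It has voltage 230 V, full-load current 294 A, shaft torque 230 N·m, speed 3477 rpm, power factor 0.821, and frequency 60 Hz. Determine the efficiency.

87.1 %

ω = 2π × 3477/60 = 364.1 rad/s; P_out = τω = 230 × 364.1 = 83743 W
P_in = √3·V_L·I_L·cosφ = 1.732 × 230 × 294 × 0.821 = 96154 W
η = P_out / P_in = 83743 / 96154 = 0.871 = 87.1%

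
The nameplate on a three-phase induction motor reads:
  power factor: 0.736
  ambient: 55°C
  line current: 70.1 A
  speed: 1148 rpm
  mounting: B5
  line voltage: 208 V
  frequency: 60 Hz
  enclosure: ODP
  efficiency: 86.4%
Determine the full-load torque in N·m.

134 N·m

P_in = √3·V·I·cosφ = 1.732 × 208 × 70.1 × 0.736 = 18587 W
P_out = η·P_in = 0.864 × 18587 = 16059 W
n = 1148 rpm
ω = 2π×1148/60 = 120.2 rad/s
τ = P_out/ω = 16059/120.2 = 134 N·m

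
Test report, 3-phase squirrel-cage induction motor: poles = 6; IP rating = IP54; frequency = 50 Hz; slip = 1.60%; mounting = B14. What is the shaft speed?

n_s = 120f/p = 120×50/6 = 1000 rpm
n = n_s(1 − s) = 1000 × (1 − 0.016) = 984 rpm

984 rpm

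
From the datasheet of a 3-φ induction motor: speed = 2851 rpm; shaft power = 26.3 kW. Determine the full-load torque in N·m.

ω = 2π × 2851/60 = 298.6 rad/s
τ = P/ω = 26300/298.6 = 88.1 N·m

88.1 N·m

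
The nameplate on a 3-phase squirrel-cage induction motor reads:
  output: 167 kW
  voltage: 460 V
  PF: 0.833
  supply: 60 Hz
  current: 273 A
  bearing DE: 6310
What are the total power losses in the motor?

14.2 kW

P_in = √3·V·I·cosφ = 1.732×460×273×0.833 = 181181 W
P_out = 167000 W
Losses = P_in − P_out = 181181 − 167000 = 14181 W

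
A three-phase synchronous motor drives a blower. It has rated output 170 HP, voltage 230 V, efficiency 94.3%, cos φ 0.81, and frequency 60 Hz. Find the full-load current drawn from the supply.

417 A

P_out = 170 × 746 = 126820 W
P_in = P_out / η = 126820 / 0.943 = 134486 W
I_L = P_in / (√3·V_L·cosφ) = 134486 / (1.732 × 230 × 0.81) = 417 A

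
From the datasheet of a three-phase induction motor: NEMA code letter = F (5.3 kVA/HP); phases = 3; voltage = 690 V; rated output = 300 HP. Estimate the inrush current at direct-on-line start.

S_LR = 5.3 × 300 = 1590 kVA
I_LR = S_LR/(√3·V_L) = 1590000/(1.732×690) = 1330 A

1330 A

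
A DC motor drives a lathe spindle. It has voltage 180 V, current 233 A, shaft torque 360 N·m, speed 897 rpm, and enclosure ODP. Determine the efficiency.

ω = 2π × 897/60 = 93.93 rad/s; P_out = τω = 360 × 93.93 = 33815 W
P_in = V·I = 180 × 233 = 41940 W
η = P_out / P_in = 33815 / 41940 = 0.806 = 80.6%

80.6 %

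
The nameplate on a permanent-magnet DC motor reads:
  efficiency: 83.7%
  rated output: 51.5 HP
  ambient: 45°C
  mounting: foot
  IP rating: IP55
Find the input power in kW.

45.9 kW

P_out = 51.5 × 746 = 38419 W
P_in = P_out/η = 38419/0.837 = 45901 W = 45.9 kW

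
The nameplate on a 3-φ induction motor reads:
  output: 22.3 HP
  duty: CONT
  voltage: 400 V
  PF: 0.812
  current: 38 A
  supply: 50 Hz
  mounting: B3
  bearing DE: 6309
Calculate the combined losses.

4.74 kW

P_in = √3·V·I·cosφ = 1.732×400×38×0.812 = 21377 W
P_out = 22.3×746 = 16636 W
Losses = P_in − P_out = 21377 − 16636 = 4741 W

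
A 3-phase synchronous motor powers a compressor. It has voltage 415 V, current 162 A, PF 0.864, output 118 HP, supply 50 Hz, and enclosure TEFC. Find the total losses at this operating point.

P_in = √3·V·I·cosφ = 1.732×415×162×0.864 = 100606 W
P_out = 118×746 = 88028 W
Losses = P_in − P_out = 100606 − 88028 = 12578 W

12600 W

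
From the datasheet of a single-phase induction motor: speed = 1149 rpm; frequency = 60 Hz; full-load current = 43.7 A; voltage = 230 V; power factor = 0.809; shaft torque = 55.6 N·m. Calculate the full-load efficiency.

82.3 %

ω = 2π × 1149/60 = 120.3 rad/s; P_out = τω = 55.6 × 120.3 = 6689 W
P_in = V·I·cosφ = 230 × 43.7 × 0.809 = 8131 W
η = P_out / P_in = 6689 / 8131 = 0.823 = 82.3%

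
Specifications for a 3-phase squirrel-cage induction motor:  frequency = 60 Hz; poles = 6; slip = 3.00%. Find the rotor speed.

1164 rpm

n_s = 120f/p = 120×60/6 = 1200 rpm
n = n_s(1 − s) = 1200 × (1 − 0.03) = 1164 rpm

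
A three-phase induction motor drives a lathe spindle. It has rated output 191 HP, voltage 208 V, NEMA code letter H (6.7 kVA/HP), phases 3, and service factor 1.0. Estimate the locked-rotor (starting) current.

S_LR = 6.7 × 191 = 1279.7 kVA
I_LR = S_LR/(√3·V_L) = 1279700/(1.732×208) = 3550 A

3550 A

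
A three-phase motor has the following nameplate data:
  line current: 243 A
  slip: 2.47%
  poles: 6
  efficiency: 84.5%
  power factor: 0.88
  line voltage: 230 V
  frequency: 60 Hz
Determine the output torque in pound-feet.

P_in = √3·V·I·cosφ = 1.732 × 230 × 243 × 0.88 = 85185 W
P_out = η·P_in = 0.845 × 85185 = 71981 W
n_s = 120×60/6 = 1200 rpm; n = 1200×(1−0.0247) = 1170 rpm
ω = 2π×1170/60 = 122.5 rad/s
τ = P_out/ω = 71981/122.5 = 587.6 N·m
In lb·ft: 587.6/1.356 = 433 lb·ft

433 lb·ft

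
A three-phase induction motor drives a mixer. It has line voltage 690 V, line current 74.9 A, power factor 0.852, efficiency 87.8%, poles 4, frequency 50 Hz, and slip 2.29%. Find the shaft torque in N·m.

436 N·m

P_in = √3·V·I·cosφ = 1.732 × 690 × 74.9 × 0.852 = 76264 W
P_out = η·P_in = 0.878 × 76264 = 66960 W
n_s = 120×50/4 = 1500 rpm; n = 1500×(1−0.0229) = 1466 rpm
ω = 2π×1466/60 = 153.5 rad/s
τ = P_out/ω = 66960/153.5 = 436 N·m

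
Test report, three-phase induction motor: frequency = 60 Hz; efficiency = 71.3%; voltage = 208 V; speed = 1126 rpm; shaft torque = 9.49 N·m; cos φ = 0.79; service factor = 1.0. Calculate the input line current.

5.51 A

ω = 2π×1126/60 = 117.9 rad/s; P_out = τω = 9.49 × 117.9 = 1119 W
P_in = P_out / η = 1119 / 0.713 = 1569 W
I_L = P_in / (√3·V_L·cosφ) = 1569 / (1.732 × 208 × 0.79) = 5.51 A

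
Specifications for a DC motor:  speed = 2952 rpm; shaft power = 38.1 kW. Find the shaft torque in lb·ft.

ω = 2π × 2952/60 = 309.1 rad/s
τ = P/ω = 38100/309.1 = 123.3 N·m
In lb·ft: 123.3/1.356 = 90.9 lb·ft

90.9 lb·ft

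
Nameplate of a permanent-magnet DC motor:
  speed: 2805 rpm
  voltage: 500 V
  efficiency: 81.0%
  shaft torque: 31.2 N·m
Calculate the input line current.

ω = 2π×2805/60 = 293.7 rad/s; P_out = τω = 31.2 × 293.7 = 9163 W
P_in = P_out / η = 9163 / 0.810 = 11312 W
I = P_in / V = 11312 / 500 = 22.6 A

22.6 A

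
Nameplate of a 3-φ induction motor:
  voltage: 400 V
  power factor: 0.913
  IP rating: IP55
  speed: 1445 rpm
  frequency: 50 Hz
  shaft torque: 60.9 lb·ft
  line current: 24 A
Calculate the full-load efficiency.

τ = 60.9 lb·ft × 1.356 = 82.58 N·m
ω = 2π × 1445/60 = 151.3 rad/s; P_out = τω = 82.58 × 151.3 = 12494 W
P_in = √3·V_L·I_L·cosφ = 1.732 × 400 × 24 × 0.913 = 15181 W
η = P_out / P_in = 12494 / 15181 = 0.823 = 82.3%

82.3 %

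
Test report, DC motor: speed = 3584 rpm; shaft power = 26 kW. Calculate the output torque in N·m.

ω = 2π × 3584/60 = 375.3 rad/s
τ = P/ω = 26000/375.3 = 69.3 N·m

69.3 N·m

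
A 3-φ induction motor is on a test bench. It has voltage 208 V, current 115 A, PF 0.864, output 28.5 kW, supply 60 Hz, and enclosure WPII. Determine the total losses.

P_in = √3·V·I·cosφ = 1.732×208×115×0.864 = 35795 W
P_out = 28500 W
Losses = P_in − P_out = 35795 − 28500 = 7295 W

7300 W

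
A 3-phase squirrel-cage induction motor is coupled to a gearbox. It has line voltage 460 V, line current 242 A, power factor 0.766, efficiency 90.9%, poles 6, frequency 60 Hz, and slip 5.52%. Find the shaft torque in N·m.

1130 N·m

P_in = √3·V·I·cosφ = 1.732 × 460 × 242 × 0.766 = 147690 W
P_out = η·P_in = 0.909 × 147690 = 134250 W
n_s = 120×60/6 = 1200 rpm; n = 1200×(1−0.0552) = 1134 rpm
ω = 2π×1134/60 = 118.8 rad/s
τ = P_out/ω = 134250/118.8 = 1130 N·m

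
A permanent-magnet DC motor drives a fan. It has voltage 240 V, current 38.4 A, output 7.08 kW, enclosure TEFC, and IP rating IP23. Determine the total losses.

2.14 kW

P_in = V·I = 240×38.4 = 9216 W
P_out = 7080 W
Losses = P_in − P_out = 9216 − 7080 = 2136 W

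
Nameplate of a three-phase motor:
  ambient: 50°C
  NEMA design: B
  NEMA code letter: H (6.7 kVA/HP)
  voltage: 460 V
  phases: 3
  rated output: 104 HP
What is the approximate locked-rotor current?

S_LR = 6.7 × 104 = 696.8 kVA
I_LR = S_LR/(√3·V_L) = 696800/(1.732×460) = 875 A

875 A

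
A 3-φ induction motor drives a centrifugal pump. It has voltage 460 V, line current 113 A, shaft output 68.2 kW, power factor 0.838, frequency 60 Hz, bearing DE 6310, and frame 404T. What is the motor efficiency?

90.4 %

P_out = 68.2 kW = 68200 W
P_in = √3·V_L·I_L·cosφ = 1.732 × 460 × 113 × 0.838 = 75445 W
η = P_out / P_in = 68200 / 75445 = 0.904 = 90.4%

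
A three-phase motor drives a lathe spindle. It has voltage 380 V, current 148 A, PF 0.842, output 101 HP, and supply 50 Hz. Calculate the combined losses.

6670 W

P_in = √3·V·I·cosφ = 1.732×380×148×0.842 = 82017 W
P_out = 101×746 = 75346 W
Losses = P_in − P_out = 82017 − 75346 = 6671 W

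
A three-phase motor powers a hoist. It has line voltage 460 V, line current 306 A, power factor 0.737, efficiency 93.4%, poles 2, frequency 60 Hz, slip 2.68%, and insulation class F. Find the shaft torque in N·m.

P_in = √3·V·I·cosφ = 1.732 × 460 × 306 × 0.737 = 179678 W
P_out = η·P_in = 0.934 × 179678 = 167819 W
n_s = 120×60/2 = 3600 rpm; n = 3600×(1−0.0268) = 3504 rpm
ω = 2π×3504/60 = 366.9 rad/s
τ = P_out/ω = 167819/366.9 = 457 N·m

457 N·m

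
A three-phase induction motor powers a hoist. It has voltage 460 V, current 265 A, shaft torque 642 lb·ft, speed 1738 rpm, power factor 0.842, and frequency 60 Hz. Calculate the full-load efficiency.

89.1 %

τ = 642 lb·ft × 1.356 = 870.6 N·m
ω = 2π × 1738/60 = 182 rad/s; P_out = τω = 870.6 × 182 = 158449 W
P_in = √3·V_L·I_L·cosφ = 1.732 × 460 × 265 × 0.842 = 177772 W
η = P_out / P_in = 158449 / 177772 = 0.891 = 89.1%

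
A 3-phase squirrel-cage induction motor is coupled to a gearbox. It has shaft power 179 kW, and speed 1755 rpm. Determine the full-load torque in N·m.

ω = 2π × 1755/60 = 183.8 rad/s
τ = P/ω = 179000/183.8 = 974 N·m

974 N·m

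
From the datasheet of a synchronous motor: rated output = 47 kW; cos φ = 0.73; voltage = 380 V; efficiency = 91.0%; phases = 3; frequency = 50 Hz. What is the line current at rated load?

107 A

P_out = 47 kW = 47000 W
P_in = P_out / η = 47000 / 0.910 = 51648 W
I_L = P_in / (√3·V_L·cosφ) = 51648 / (1.732 × 380 × 0.73) = 107 A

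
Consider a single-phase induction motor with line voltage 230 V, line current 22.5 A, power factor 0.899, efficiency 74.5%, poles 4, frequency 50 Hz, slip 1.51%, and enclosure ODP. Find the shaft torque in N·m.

P_in = V·I·cosφ = 230 × 22.5 × 0.899 = 4652 W
P_out = η·P_in = 0.745 × 4652 = 3466 W
n_s = 120×50/4 = 1500 rpm; n = 1500×(1−0.0151) = 1477 rpm
ω = 2π×1477/60 = 154.7 rad/s
τ = P_out/ω = 3466/154.7 = 22.4 N·m

22.4 N·m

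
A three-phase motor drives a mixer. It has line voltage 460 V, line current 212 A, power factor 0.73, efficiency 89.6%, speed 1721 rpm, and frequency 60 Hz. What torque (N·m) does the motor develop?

613 N·m

P_in = √3·V·I·cosφ = 1.732 × 460 × 212 × 0.73 = 123300 W
P_out = η·P_in = 0.896 × 123300 = 110477 W
n = 1721 rpm
ω = 2π×1721/60 = 180.2 rad/s
τ = P_out/ω = 110477/180.2 = 613 N·m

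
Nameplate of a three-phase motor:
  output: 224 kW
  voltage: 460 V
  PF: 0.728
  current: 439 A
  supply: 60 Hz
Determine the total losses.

P_in = √3·V·I·cosφ = 1.732×460×439×0.728 = 254625 W
P_out = 224000 W
Losses = P_in − P_out = 254625 − 224000 = 30625 W

30.6 kW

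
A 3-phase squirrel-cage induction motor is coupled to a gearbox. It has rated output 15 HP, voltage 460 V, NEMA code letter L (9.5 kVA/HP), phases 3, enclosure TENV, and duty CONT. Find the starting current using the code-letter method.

179 A

S_LR = 9.5 × 15 = 142.5 kVA
I_LR = S_LR/(√3·V_L) = 142500/(1.732×460) = 179 A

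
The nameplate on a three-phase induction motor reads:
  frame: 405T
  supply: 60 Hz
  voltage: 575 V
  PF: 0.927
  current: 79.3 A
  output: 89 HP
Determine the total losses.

P_in = √3·V·I·cosφ = 1.732×575×79.3×0.927 = 73210 W
P_out = 89×746 = 66394 W
Losses = P_in − P_out = 73210 − 66394 = 6816 W

6.82 kW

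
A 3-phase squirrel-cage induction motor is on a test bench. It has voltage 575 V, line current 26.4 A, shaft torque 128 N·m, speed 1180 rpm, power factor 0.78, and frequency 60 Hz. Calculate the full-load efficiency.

77.1 %

ω = 2π × 1180/60 = 123.6 rad/s; P_out = τω = 128 × 123.6 = 15821 W
P_in = √3·V_L·I_L·cosφ = 1.732 × 575 × 26.4 × 0.78 = 20508 W
η = P_out / P_in = 15821 / 20508 = 0.771 = 77.1%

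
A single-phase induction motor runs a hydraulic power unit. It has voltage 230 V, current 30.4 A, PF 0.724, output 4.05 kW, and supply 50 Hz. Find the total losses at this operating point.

P_in = V·I·cosφ = 230×30.4×0.724 = 5062 W
P_out = 4050 W
Losses = P_in − P_out = 5062 − 4050 = 1012 W

1010 W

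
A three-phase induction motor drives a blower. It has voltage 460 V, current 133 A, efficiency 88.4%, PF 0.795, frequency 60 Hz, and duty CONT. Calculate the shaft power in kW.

74.5 kW

P_in = √3·V·I·cosφ = 1.732 × 460 × 133 × 0.795 = 84241 W
P_out = η·P_in = 0.884 × 84241 = 74469 W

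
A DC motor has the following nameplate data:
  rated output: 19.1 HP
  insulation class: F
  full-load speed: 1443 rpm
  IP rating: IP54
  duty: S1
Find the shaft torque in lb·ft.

69.5 lb·ft

P_out = 19.1 × 746 = 14249 W
ω = 2π × 1443/60 = 151.1 rad/s
τ = P_out/ω = 14249/151.1 = 94.3 N·m
In lb·ft: 94.3/1.356 = 69.5 lb·ft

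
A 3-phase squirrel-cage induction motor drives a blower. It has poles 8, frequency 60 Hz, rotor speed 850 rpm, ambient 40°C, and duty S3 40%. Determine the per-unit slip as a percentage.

5.6 %

n_s = 120f/p = 120×60/8 = 900 rpm
s = (n_s − n)/n_s = (900 − 850)/900 = 0.0556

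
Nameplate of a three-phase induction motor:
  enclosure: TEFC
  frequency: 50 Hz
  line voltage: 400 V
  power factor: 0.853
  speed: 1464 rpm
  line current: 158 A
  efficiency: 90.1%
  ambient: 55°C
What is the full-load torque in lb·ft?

405 lb·ft

P_in = √3·V·I·cosφ = 1.732 × 400 × 158 × 0.853 = 93371 W
P_out = η·P_in = 0.901 × 93371 = 84127 W
n = 1464 rpm
ω = 2π×1464/60 = 153.3 rad/s
τ = P_out/ω = 84127/153.3 = 548.8 N·m
In lb·ft: 548.8/1.356 = 405 lb·ft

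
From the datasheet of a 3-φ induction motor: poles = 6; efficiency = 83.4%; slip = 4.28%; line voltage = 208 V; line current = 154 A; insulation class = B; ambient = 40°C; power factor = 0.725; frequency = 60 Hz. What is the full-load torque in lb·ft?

P_in = √3·V·I·cosφ = 1.732 × 208 × 154 × 0.725 = 40223 W
P_out = η·P_in = 0.834 × 40223 = 33546 W
n_s = 120×60/6 = 1200 rpm; n = 1200×(1−0.0428) = 1149 rpm
ω = 2π×1149/60 = 120.3 rad/s
τ = P_out/ω = 33546/120.3 = 278.9 N·m
In lb·ft: 278.9/1.356 = 206 lb·ft

206 lb·ft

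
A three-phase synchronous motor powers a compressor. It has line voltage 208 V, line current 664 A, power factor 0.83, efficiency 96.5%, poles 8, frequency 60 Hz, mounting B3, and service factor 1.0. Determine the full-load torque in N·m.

2030 N·m

P_in = √3·V·I·cosφ = 1.732 × 208 × 664 × 0.83 = 198544 W
P_out = η·P_in = 0.965 × 198544 = 191595 W
n = n_s = 120×60/8 = 900 rpm (synchronous)
ω = 2π×900/60 = 94.25 rad/s
τ = P_out/ω = 191595/94.25 = 2030 N·m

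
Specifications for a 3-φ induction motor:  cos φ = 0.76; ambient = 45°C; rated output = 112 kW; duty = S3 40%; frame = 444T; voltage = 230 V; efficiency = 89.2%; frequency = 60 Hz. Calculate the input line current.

415 A

P_out = 112 kW = 112000 W
P_in = P_out / η = 112000 / 0.892 = 125561 W
I_L = P_in / (√3·V_L·cosφ) = 125561 / (1.732 × 230 × 0.76) = 415 A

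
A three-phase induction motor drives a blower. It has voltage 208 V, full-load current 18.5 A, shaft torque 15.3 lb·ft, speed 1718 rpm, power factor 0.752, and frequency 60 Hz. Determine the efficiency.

τ = 15.3 lb·ft × 1.356 = 20.75 N·m
ω = 2π × 1718/60 = 179.9 rad/s; P_out = τω = 20.75 × 179.9 = 3733 W
P_in = √3·V_L·I_L·cosφ = 1.732 × 208 × 18.5 × 0.752 = 5012 W
η = P_out / P_in = 3733 / 5012 = 0.745 = 74.5%

74.5 %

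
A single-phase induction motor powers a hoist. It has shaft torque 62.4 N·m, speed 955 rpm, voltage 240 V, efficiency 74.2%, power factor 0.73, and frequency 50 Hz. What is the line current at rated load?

ω = 2π×955/60 = 100 rad/s; P_out = τω = 62.4 × 100 = 6240 W
P_in = P_out / η = 6240 / 0.742 = 8410 W
I = P_in / (V·cosφ) = 8410 / (240 × 0.73) = 48 A

48 A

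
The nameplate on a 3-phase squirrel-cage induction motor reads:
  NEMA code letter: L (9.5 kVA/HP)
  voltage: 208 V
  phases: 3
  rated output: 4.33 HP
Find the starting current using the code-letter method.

114 A

S_LR = 9.5 × 4.33 = 41.135 kVA
I_LR = S_LR/(√3·V_L) = 41135/(1.732×208) = 114 A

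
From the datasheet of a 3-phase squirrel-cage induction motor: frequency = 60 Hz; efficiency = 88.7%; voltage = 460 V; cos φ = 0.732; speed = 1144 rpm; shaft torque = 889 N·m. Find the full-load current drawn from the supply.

ω = 2π×1144/60 = 119.8 rad/s; P_out = τω = 889 × 119.8 = 106502 W
P_in = P_out / η = 106502 / 0.887 = 120070 W
I_L = P_in / (√3·V_L·cosφ) = 120070 / (1.732 × 460 × 0.732) = 206 A

206 A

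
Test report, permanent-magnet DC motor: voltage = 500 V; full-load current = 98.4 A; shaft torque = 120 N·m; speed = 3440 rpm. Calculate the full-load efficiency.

ω = 2π × 3440/60 = 360.2 rad/s; P_out = τω = 120 × 360.2 = 43224 W
P_in = V·I = 500 × 98.4 = 49200 W
η = P_out / P_in = 43224 / 49200 = 0.879 = 87.9%

87.9 %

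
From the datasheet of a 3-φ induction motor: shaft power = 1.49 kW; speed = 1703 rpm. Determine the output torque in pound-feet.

6.16 lb·ft

ω = 2π × 1703/60 = 178.3 rad/s
τ = P/ω = 1490/178.3 = 8.357 N·m
In lb·ft: 8.357/1.356 = 6.16 lb·ft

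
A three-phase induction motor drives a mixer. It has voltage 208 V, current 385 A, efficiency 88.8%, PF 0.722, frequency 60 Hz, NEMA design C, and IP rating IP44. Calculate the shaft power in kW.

88.9 kW

P_in = √3·V·I·cosφ = 1.732 × 208 × 385 × 0.722 = 100140 W
P_out = η·P_in = 0.888 × 100140 = 88924 W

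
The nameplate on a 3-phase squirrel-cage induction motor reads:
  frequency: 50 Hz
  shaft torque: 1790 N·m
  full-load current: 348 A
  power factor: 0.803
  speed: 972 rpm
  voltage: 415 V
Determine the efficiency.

90.7 %

ω = 2π × 972/60 = 101.8 rad/s; P_out = τω = 1790 × 101.8 = 182222 W
P_in = √3·V_L·I_L·cosφ = 1.732 × 415 × 348 × 0.803 = 200859 W
η = P_out / P_in = 182222 / 200859 = 0.907 = 90.7%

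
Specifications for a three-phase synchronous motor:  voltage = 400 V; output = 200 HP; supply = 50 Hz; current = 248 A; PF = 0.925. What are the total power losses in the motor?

9.73 kW

P_in = √3·V·I·cosφ = 1.732×400×248×0.925 = 158928 W
P_out = 200×746 = 149200 W
Losses = P_in − P_out = 158928 − 149200 = 9728 W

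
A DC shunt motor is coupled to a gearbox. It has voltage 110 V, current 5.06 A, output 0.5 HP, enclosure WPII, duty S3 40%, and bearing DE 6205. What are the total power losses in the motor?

P_in = V·I = 110×5.06 = 557 W
P_out = 0.5×746 = 373 W
Losses = P_in − P_out = 557 − 373 = 184 W

184 W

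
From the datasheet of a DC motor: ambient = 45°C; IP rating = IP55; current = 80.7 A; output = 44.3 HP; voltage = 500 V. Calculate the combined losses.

7.3 kW

P_in = V·I = 500×80.7 = 40350 W
P_out = 44.3×746 = 33048 W
Losses = P_in − P_out = 40350 − 33048 = 7302 W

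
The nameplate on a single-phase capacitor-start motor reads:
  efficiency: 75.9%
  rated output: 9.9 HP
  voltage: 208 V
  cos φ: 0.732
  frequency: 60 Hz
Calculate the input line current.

63.9 A

P_out = 9.9 × 746 = 7385 W
P_in = P_out / η = 7385 / 0.759 = 9730 W
I = P_in / (V·cosφ) = 9730 / (208 × 0.732) = 63.9 A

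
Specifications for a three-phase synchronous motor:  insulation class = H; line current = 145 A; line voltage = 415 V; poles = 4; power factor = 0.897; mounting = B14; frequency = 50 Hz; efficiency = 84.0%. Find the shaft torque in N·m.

P_in = √3·V·I·cosφ = 1.732 × 415 × 145 × 0.897 = 93488 W
P_out = η·P_in = 0.84 × 93488 = 78530 W
n = n_s = 120×50/4 = 1500 rpm (synchronous)
ω = 2π×1500/60 = 157.1 rad/s
τ = P_out/ω = 78530/157.1 = 500 N·m

500 N·m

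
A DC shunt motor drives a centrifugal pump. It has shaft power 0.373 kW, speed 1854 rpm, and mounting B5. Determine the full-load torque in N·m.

1.92 N·m

ω = 2π × 1854/60 = 194.2 rad/s
τ = P/ω = 373/194.2 = 1.92 N·m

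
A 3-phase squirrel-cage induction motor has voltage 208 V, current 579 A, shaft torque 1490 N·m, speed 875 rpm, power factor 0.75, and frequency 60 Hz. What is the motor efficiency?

87.3 %

ω = 2π × 875/60 = 91.63 rad/s; P_out = τω = 1490 × 91.63 = 136529 W
P_in = √3·V_L·I_L·cosφ = 1.732 × 208 × 579 × 0.75 = 156441 W
η = P_out / P_in = 136529 / 156441 = 0.873 = 87.3%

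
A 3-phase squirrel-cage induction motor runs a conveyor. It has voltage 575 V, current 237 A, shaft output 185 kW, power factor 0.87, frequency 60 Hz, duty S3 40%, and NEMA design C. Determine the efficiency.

P_out = 185 kW = 185000 W
P_in = √3·V_L·I_L·cosφ = 1.732 × 575 × 237 × 0.87 = 205345 W
η = P_out / P_in = 185000 / 205345 = 0.901 = 90.1%

90.1 %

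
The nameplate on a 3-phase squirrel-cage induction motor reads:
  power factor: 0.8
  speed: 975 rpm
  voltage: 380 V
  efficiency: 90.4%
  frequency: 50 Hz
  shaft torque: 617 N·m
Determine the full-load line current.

132 A

ω = 2π×975/60 = 102.1 rad/s; P_out = τω = 617 × 102.1 = 62996 W
P_in = P_out / η = 62996 / 0.904 = 69686 W
I_L = P_in / (√3·V_L·cosφ) = 69686 / (1.732 × 380 × 0.8) = 132 A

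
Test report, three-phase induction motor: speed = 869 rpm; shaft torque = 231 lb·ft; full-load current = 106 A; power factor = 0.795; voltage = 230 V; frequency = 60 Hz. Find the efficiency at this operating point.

84.9 %

τ = 231 lb·ft × 1.356 = 313.2 N·m
ω = 2π × 869/60 = 91 rad/s; P_out = τω = 313.2 × 91 = 28501 W
P_in = √3·V_L·I_L·cosφ = 1.732 × 230 × 106 × 0.795 = 33570 W
η = P_out / P_in = 28501 / 33570 = 0.849 = 84.9%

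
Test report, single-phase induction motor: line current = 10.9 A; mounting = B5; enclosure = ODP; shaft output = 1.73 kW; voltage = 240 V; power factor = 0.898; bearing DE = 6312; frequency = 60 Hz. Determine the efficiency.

P_out = 1.73 kW = 1730 W
P_in = V·I·cosφ = 240 × 10.9 × 0.898 = 2349 W
η = P_out / P_in = 1730 / 2349 = 0.736 = 73.6%

73.6 %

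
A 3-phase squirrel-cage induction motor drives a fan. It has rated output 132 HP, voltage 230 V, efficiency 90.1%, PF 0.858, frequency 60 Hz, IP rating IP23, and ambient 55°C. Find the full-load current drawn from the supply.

320 A

P_out = 132 × 746 = 98472 W
P_in = P_out / η = 98472 / 0.901 = 109292 W
I_L = P_in / (√3·V_L·cosφ) = 109292 / (1.732 × 230 × 0.858) = 320 A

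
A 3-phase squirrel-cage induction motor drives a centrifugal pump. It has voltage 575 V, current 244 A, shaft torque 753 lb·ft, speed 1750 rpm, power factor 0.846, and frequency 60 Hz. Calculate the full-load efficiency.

91.0 %

τ = 753 lb·ft × 1.356 = 1021 N·m
ω = 2π × 1750/60 = 183.3 rad/s; P_out = τω = 1021 × 183.3 = 187149 W
P_in = √3·V_L·I_L·cosφ = 1.732 × 575 × 244 × 0.846 = 205578 W
η = P_out / P_in = 187149 / 205578 = 0.910 = 91.0%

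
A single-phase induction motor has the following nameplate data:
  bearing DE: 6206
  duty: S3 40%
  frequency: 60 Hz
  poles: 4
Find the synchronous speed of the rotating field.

1800 rpm

n_s = 120f/p = 120×60/4 = 1800 rpm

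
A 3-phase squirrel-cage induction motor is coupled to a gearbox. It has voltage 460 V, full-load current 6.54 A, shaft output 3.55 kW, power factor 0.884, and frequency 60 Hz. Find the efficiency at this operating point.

77.1 %

P_out = 3.55 kW = 3550 W
P_in = √3·V_L·I_L·cosφ = 1.732 × 460 × 6.54 × 0.884 = 4606 W
η = P_out / P_in = 3550 / 4606 = 0.771 = 77.1%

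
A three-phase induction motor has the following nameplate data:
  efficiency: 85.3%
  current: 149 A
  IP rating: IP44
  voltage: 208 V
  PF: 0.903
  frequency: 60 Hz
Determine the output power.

41.3 kW

P_in = √3·V·I·cosφ = 1.732 × 208 × 149 × 0.903 = 48471 W
P_out = η·P_in = 0.853 × 48471 = 41346 W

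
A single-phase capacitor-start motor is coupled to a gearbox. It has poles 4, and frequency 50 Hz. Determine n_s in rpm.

n_s = 120f/p = 120×50/4 = 1500 rpm

1500 rpm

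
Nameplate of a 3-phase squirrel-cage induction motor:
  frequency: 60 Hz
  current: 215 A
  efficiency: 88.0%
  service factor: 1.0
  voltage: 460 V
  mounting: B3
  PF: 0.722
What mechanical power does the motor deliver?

109 kW

P_in = √3·V·I·cosφ = 1.732 × 460 × 215 × 0.722 = 123675 W
P_out = η·P_in = 0.88 × 123675 = 108834 W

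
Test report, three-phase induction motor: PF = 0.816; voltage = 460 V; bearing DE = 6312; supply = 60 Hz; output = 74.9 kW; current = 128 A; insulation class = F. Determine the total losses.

P_in = √3·V·I·cosφ = 1.732×460×128×0.816 = 83216 W
P_out = 74900 W
Losses = P_in − P_out = 83216 − 74900 = 8316 W

8.32 kW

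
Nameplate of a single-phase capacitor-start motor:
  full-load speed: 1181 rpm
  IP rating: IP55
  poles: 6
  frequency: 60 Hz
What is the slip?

n_s = 120f/p = 120×60/6 = 1200 rpm
s = (n_s − n)/n_s = (1200 − 1181)/1200 = 0.0158

1.58 %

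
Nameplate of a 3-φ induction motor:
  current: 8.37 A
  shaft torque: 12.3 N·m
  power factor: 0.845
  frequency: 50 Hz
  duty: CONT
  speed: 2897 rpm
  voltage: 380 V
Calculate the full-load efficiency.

ω = 2π × 2897/60 = 303.4 rad/s; P_out = τω = 12.3 × 303.4 = 3732 W
P_in = √3·V_L·I_L·cosφ = 1.732 × 380 × 8.37 × 0.845 = 4655 W
η = P_out / P_in = 3732 / 4655 = 0.802 = 80.2%

80.2 %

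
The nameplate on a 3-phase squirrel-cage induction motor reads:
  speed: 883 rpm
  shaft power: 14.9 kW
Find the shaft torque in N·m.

ω = 2π × 883/60 = 92.47 rad/s
τ = P/ω = 14900/92.47 = 161 N·m

161 N·m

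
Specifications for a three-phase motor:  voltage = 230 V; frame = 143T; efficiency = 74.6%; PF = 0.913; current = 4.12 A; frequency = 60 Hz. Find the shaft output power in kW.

P_in = √3·V·I·cosφ = 1.732 × 230 × 4.12 × 0.913 = 1498 W
P_out = η·P_in = 0.746 × 1498 = 1118 W

1.12 kW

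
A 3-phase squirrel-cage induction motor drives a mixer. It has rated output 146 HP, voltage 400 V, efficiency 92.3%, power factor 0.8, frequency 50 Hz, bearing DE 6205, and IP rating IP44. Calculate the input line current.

P_out = 146 × 746 = 108916 W
P_in = P_out / η = 108916 / 0.923 = 118002 W
I_L = P_in / (√3·V_L·cosφ) = 118002 / (1.732 × 400 × 0.8) = 213 A

213 A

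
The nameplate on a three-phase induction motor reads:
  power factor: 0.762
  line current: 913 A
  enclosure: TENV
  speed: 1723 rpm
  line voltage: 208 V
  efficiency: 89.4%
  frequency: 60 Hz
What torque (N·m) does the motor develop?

1240 N·m

P_in = √3·V·I·cosφ = 1.732 × 208 × 913 × 0.762 = 250632 W
P_out = η·P_in = 0.894 × 250632 = 224065 W
n = 1723 rpm
ω = 2π×1723/60 = 180.4 rad/s
τ = P_out/ω = 224065/180.4 = 1240 N·m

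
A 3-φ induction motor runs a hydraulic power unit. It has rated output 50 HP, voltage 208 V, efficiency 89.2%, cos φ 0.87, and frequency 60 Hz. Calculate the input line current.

133 A

P_out = 50 × 746 = 37300 W
P_in = P_out / η = 37300 / 0.892 = 41816 W
I_L = P_in / (√3·V_L·cosφ) = 41816 / (1.732 × 208 × 0.87) = 133 A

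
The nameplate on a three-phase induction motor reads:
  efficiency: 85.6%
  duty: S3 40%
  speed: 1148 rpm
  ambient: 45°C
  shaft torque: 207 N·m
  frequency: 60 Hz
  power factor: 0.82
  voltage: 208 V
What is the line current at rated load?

98.4 A

ω = 2π×1148/60 = 120.2 rad/s; P_out = τω = 207 × 120.2 = 24881 W
P_in = P_out / η = 24881 / 0.856 = 29067 W
I_L = P_in / (√3·V_L·cosφ) = 29067 / (1.732 × 208 × 0.82) = 98.4 A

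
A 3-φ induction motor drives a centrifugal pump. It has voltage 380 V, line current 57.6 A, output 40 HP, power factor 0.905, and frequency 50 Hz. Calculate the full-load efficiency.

P_out = 40 × 746 = 29840 W
P_in = √3·V_L·I_L·cosφ = 1.732 × 380 × 57.6 × 0.905 = 34309 W
η = P_out / P_in = 29840 / 34309 = 0.870 = 87.0%

87.0 %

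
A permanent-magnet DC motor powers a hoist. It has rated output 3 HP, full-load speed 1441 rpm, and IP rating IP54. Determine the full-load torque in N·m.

P_out = 3 × 746 = 2238 W
ω = 2π × 1441/60 = 150.9 rad/s
τ = P_out/ω = 2238/150.9 = 14.8 N·m

14.8 N·m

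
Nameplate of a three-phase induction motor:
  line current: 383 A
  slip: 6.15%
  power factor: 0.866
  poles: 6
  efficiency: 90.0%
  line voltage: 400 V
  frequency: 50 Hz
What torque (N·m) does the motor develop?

2100 N·m

P_in = √3·V·I·cosφ = 1.732 × 400 × 383 × 0.866 = 229787 W
P_out = η·P_in = 0.9 × 229787 = 206808 W
n_s = 120×50/6 = 1000 rpm; n = 1000×(1−0.0615) = 939 rpm
ω = 2π×939/60 = 98.33 rad/s
τ = P_out/ω = 206808/98.33 = 2100 N·m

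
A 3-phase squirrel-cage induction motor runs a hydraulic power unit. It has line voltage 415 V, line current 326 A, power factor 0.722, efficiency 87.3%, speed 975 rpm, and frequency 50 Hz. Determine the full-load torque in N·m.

P_in = √3·V·I·cosφ = 1.732 × 415 × 326 × 0.722 = 169181 W
P_out = η·P_in = 0.873 × 169181 = 147695 W
n = 975 rpm
ω = 2π×975/60 = 102.1 rad/s
τ = P_out/ω = 147695/102.1 = 1450 N·m

1450 N·m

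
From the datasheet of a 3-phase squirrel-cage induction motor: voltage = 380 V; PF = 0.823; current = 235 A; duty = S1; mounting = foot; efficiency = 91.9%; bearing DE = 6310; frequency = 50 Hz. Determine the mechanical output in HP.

P_in = √3·V·I·cosφ = 1.732 × 380 × 235 × 0.823 = 127291 W
P_out = η·P_in = 0.919 × 127291 = 116980 W
= 116980/746 = 157 HP

157 HP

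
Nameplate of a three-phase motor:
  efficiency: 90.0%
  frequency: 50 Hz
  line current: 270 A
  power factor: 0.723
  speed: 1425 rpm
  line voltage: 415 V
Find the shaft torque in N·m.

846 N·m

P_in = √3·V·I·cosφ = 1.732 × 415 × 270 × 0.723 = 140313 W
P_out = η·P_in = 0.9 × 140313 = 126282 W
n = 1425 rpm
ω = 2π×1425/60 = 149.2 rad/s
τ = P_out/ω = 126282/149.2 = 846 N·m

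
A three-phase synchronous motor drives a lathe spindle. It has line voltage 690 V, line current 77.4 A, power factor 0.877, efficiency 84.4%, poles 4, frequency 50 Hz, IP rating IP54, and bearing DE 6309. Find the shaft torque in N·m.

P_in = √3·V·I·cosφ = 1.732 × 690 × 77.4 × 0.877 = 81122 W
P_out = η·P_in = 0.844 × 81122 = 68467 W
n = n_s = 120×50/4 = 1500 rpm (synchronous)
ω = 2π×1500/60 = 157.1 rad/s
τ = P_out/ω = 68467/157.1 = 436 N·m

436 N·m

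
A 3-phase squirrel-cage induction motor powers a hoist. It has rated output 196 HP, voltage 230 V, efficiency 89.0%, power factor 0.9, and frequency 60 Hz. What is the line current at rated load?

458 A

P_out = 196 × 746 = 146216 W
P_in = P_out / η = 146216 / 0.890 = 164288 W
I_L = P_in / (√3·V_L·cosφ) = 164288 / (1.732 × 230 × 0.9) = 458 A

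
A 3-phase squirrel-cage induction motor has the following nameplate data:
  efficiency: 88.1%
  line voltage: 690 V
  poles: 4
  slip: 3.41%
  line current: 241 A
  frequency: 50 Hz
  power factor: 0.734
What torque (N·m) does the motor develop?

1230 N·m

P_in = √3·V·I·cosφ = 1.732 × 690 × 241 × 0.734 = 211402 W
P_out = η·P_in = 0.881 × 211402 = 186245 W
n_s = 120×50/4 = 1500 rpm; n = 1500×(1−0.0341) = 1449 rpm
ω = 2π×1449/60 = 151.7 rad/s
τ = P_out/ω = 186245/151.7 = 1230 N·m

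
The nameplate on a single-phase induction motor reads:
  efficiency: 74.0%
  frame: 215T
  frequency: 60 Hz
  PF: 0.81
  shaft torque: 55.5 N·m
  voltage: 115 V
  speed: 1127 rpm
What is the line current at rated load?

95 A

ω = 2π×1127/60 = 118 rad/s; P_out = τω = 55.5 × 118 = 6549 W
P_in = P_out / η = 6549 / 0.740 = 8850 W
I = P_in / (V·cosφ) = 8850 / (115 × 0.81) = 95 A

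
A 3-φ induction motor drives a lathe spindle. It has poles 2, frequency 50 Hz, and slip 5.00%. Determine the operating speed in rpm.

2850 rpm

n_s = 120f/p = 120×50/2 = 3000 rpm
n = n_s(1 − s) = 3000 × (1 − 0.05) = 2850 rpm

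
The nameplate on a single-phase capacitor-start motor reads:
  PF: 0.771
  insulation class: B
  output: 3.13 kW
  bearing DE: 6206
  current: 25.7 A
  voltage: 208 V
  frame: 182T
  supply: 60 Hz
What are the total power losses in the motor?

991 W

P_in = V·I·cosφ = 208×25.7×0.771 = 4121 W
P_out = 3130 W
Losses = P_in − P_out = 4121 − 3130 = 991 W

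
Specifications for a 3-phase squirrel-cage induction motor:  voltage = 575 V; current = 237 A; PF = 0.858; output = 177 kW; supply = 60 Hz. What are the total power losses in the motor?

P_in = √3·V·I·cosφ = 1.732×575×237×0.858 = 202512 W
P_out = 177000 W
Losses = P_in − P_out = 202512 − 177000 = 25512 W

25.5 kW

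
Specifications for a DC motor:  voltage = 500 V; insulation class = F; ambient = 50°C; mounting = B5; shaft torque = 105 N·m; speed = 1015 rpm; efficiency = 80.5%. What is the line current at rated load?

ω = 2π×1015/60 = 106.3 rad/s; P_out = τω = 105 × 106.3 = 11162 W
P_in = P_out / η = 11162 / 0.805 = 13866 W
I = P_in / V = 13866 / 500 = 27.7 A

27.7 A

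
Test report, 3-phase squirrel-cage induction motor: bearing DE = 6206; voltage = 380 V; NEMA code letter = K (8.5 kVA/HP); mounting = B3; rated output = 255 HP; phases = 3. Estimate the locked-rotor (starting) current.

S_LR = 8.5 × 255 = 2167.5 kVA
I_LR = S_LR/(√3·V_L) = 2167500/(1.732×380) = 3290 A

3290 A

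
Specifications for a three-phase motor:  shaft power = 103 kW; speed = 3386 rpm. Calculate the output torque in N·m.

ω = 2π × 3386/60 = 354.6 rad/s
τ = P/ω = 103000/354.6 = 290 N·m

290 N·m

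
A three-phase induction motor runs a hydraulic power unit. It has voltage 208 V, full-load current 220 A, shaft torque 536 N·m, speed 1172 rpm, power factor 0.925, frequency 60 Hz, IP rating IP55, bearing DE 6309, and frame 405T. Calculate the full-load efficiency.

ω = 2π × 1172/60 = 122.7 rad/s; P_out = τω = 536 × 122.7 = 65767 W
P_in = √3·V_L·I_L·cosφ = 1.732 × 208 × 220 × 0.925 = 73312 W
η = P_out / P_in = 65767 / 73312 = 0.897 = 89.7%

89.7 %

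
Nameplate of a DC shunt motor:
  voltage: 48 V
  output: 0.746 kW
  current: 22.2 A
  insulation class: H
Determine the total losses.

320 W

P_in = V·I = 48×22.2 = 1066 W
P_out = 746 W
Losses = P_in − P_out = 1066 − 746 = 320 W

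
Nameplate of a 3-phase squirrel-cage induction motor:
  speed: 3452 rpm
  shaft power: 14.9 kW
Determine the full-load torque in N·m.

ω = 2π × 3452/60 = 361.5 rad/s
τ = P/ω = 14900/361.5 = 41.2 N·m

41.2 N·m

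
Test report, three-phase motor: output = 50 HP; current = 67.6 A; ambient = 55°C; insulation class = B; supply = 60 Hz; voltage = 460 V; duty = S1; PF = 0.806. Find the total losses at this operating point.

P_in = √3·V·I·cosφ = 1.732×460×67.6×0.806 = 43410 W
P_out = 50×746 = 37300 W
Losses = P_in − P_out = 43410 − 37300 = 6110 W

6110 W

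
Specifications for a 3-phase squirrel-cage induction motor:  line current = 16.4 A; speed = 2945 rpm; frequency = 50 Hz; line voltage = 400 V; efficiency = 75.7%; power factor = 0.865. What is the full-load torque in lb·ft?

P_in = √3·V·I·cosφ = 1.732 × 400 × 16.4 × 0.865 = 9828 W
P_out = η·P_in = 0.757 × 9828 = 7440 W
n = 2945 rpm
ω = 2π×2945/60 = 308.4 rad/s
τ = P_out/ω = 7440/308.4 = 24.12 N·m
In lb·ft: 24.12/1.356 = 17.8 lb·ft

17.8 lb·ft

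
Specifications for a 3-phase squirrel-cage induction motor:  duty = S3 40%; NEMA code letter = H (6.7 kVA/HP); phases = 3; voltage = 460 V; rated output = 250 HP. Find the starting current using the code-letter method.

2100 A

S_LR = 6.7 × 250 = 1675 kVA
I_LR = S_LR/(√3·V_L) = 1675000/(1.732×460) = 2100 A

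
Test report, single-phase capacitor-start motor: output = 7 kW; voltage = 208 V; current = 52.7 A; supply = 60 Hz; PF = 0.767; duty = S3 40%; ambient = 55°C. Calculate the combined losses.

P_in = V·I·cosφ = 208×52.7×0.767 = 8408 W
P_out = 7000 W
Losses = P_in − P_out = 8408 − 7000 = 1408 W

1410 W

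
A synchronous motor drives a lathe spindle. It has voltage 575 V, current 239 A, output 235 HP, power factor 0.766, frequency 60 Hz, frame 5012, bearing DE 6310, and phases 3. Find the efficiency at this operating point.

96.2 %

P_out = 235 × 746 = 175310 W
P_in = √3·V_L·I_L·cosφ = 1.732 × 575 × 239 × 0.766 = 182323 W
η = P_out / P_in = 175310 / 182323 = 0.962 = 96.2%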